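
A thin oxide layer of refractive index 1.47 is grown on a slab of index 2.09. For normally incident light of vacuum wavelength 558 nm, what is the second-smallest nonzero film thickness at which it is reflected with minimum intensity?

At the upper boundary (n = 1.0 to n = 1.47) the reflected ray undergoes a half-wave phase shift.
At the lower boundary (n = 1.47 to n = 2.09) the reflected ray undergoes a half-wave phase shift.
Zero or two π shifts → no net half-wave offset.
So the condition for destructive reflection is 2 n t = (m + ½) λ.
The second-smallest nonzero thickness corresponds to m = 1: t = (m + ½) λ / (2 n) = 1.50 × 558 / (2 × 1.47) = 285 nm.

285 nm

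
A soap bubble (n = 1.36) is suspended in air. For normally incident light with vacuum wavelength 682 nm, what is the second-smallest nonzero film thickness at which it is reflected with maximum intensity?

376 nm

At the upper boundary (n = 1.0 to n = 1.36) the reflected ray undergoes a half-wave phase shift.
At the lower boundary (n = 1.36 to n = 1.0) the reflected ray undergoes no phase shift.
Net: one phase inversion between the two reflected rays.
With one net inversion, constructive interference in reflection requires 2 n t = (m + ½) λ.
The second-smallest nonzero thickness corresponds to m = 1: t = (m + ½) λ / (2 n) = 1.50 × 682 / (2 × 1.36) = 376 nm.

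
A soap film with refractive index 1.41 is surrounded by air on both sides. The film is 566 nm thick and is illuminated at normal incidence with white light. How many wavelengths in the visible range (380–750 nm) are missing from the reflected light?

Top surface (1.0 → 1.41): reflection off a higher-index medium gives a half-wave phase shift.
Ray reflecting at the bottom interface goes from n = 1.41 toward n = 1.0: no phase shift.
Exactly one π shift → a net half-wave offset.
With one net inversion, destructive interference in reflection requires 2 n t = m λ.
λ = 2 n t / m = 1596 / m nm.
m=2: 798 nm (IR); m=3: 532 nm (visible); m=4: 399 nm (visible); m=5: 319 nm (UV).

2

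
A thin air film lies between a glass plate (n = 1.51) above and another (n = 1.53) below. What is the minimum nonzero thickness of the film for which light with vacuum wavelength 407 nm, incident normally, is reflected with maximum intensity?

102 nm

At the upper boundary (n = 1.51 to n = 1.0) the reflected ray undergoes no phase shift.
Ray reflecting at the bottom interface goes from n = 1.0 toward n = 1.53: a half-wave phase shift.
Net: one phase inversion between the two reflected rays.
With one net inversion, constructive interference in reflection requires 2 n t = (m + ½) λ.
Minimum at m = 0: t = λ / (4 n) = 407 / (4 × 1.0) = 102 nm.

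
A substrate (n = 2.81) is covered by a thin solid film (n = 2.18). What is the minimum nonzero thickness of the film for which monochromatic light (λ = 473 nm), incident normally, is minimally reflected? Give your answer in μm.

Top surface (1.0 → 2.18): reflection off a higher-index medium gives a half-wave phase shift.
At the lower boundary (n = 2.18 to n = 2.81) the reflected ray undergoes a half-wave phase shift.
Net: no relative phase inversion (both shifts match).
With no net inversion, destructive interference in reflection requires 2 n t = (m + ½) λ.
Minimum at m = 0: t = λ / (4 n) = 473 / (4 × 2.18) = 54.2 nm.

0.0542 μm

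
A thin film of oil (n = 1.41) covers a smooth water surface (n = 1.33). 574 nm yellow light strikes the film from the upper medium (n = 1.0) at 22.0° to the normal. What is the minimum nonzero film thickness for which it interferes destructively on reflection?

211 nm

At the upper boundary (n = 1.0 to n = 1.41) the reflected ray undergoes a half-wave phase shift.
At the lower boundary (n = 1.41 to n = 1.33) the reflected ray undergoes no phase shift.
Exactly one π shift → a net half-wave offset.
With one net inversion, destructive interference in reflection requires 2 n t cos θ_r = m λ.
Snell's law: 1.0 sin 22.0° = 1.41 sin θ_r → sin θ_r = 0.266, cos θ_r = 0.964.
Minimum nonzero at m = 1: t = λ / (2 n cos θ_r) = 574 / (2 × 1.41 × 0.964) = 211 nm.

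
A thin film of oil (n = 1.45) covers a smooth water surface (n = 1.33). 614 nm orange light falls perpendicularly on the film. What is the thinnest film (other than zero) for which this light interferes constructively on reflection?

106 nm

Ray reflecting at the top interface goes from n = 1.0 toward n = 1.45: a half-wave phase shift.
Bottom surface (1.45 → 1.33): reflection off a lower-index medium gives no phase shift.
Net: one phase inversion between the two reflected rays.
With one net inversion, constructive interference in reflection requires 2 n t = (m + ½) λ.
Minimum at m = 0: t = λ / (4 n) = 614 / (4 × 1.45) = 106 nm.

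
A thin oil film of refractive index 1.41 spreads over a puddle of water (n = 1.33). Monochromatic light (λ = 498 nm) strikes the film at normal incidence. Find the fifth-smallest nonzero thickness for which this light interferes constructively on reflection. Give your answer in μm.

0.795 μm

Ray reflecting at the top interface goes from n = 1.0 toward n = 1.41: a half-wave phase shift.
At the lower boundary (n = 1.41 to n = 1.33) the reflected ray undergoes no phase shift.
Exactly one π shift → a net half-wave offset.
For maximum reflection here: 2 n t = (m + ½) λ.
The fifth-smallest nonzero thickness corresponds to m = 4: t = (m + ½) λ / (2 n) = 4.50 × 498 / (2 × 1.41) = 795 nm.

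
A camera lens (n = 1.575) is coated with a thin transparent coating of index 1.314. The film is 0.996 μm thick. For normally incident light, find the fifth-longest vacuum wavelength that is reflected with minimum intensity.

582 nm

At the upper boundary (n = 1.0 to n = 1.314) the reflected ray undergoes a half-wave phase shift.
Bottom surface (1.314 → 1.575): reflection off a higher-index medium gives a half-wave phase shift.
Net: no relative phase inversion (both shifts match).
So the condition for destructive reflection is 2 n t = (m + ½) λ.
λ = 2 n t / (m + ½). The fifth-longest wavelength is m = 4: λ = 2 × 1.314 × 996 / 4.50 = 582 nm.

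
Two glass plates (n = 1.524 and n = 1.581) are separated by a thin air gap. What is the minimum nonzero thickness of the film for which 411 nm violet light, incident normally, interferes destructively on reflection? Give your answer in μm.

0.206 μm

Ray reflecting at the top interface goes from n = 1.524 toward n = 1.0: no phase shift.
Bottom surface (1.0 → 1.581): reflection off a higher-index medium gives a half-wave phase shift.
Exactly one π shift → a net half-wave offset.
With one net inversion, destructive interference in reflection requires 2 n t = m λ.
Minimum nonzero at m = 1: t = λ / (2 n) = 411 / (2 × 1.0) = 206 nm.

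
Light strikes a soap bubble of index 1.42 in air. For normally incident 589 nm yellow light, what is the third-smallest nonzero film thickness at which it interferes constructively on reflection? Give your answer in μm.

0.518 μm

At the upper boundary (n = 1.0 to n = 1.42) the reflected ray undergoes a half-wave phase shift.
Ray reflecting at the bottom interface goes from n = 1.42 toward n = 1.0: no phase shift.
Exactly one π shift → a net half-wave offset.
With one net inversion, constructive interference in reflection requires 2 n t = (m + ½) λ.
The third-smallest nonzero thickness corresponds to m = 2: t = (m + ½) λ / (2 n) = 2.50 × 589 / (2 × 1.42) = 518 nm.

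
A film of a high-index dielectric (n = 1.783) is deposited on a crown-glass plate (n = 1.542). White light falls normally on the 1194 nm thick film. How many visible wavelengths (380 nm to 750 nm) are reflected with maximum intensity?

Ray reflecting at the top interface goes from n = 1.0 toward n = 1.783: a half-wave phase shift.
Ray reflecting at the bottom interface goes from n = 1.783 toward n = 1.542: no phase shift.
Net: one phase inversion between the two reflected rays.
With one net inversion, constructive interference in reflection requires 2 n t = (m + ½) λ.
λ = 2 n t / (m + ½) = 4258 / (m + ½) nm.
m=5: 774 nm (IR); m=6: 655 nm (visible); m=7: 568 nm (visible); m=8: 501 nm (visible); m=9: 448 nm (visible); m=10: 406 nm (visible); m=11: 370 nm (UV).

5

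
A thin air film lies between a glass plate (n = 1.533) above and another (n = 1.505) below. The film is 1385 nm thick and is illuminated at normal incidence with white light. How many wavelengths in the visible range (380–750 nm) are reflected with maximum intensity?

Ray reflecting at the top interface goes from n = 1.533 toward n = 1.0: no phase shift.
Bottom surface (1.0 → 1.505): reflection off a higher-index medium gives a half-wave phase shift.
Net: one phase inversion between the two reflected rays.
With one net inversion, constructive interference in reflection requires 2 n t = (m + ½) λ.
λ = 2 n t / (m + ½) = 2770 / (m + ½) nm.
m=3: 791 nm (IR); m=4: 616 nm (visible); m=5: 504 nm (visible); m=6: 426 nm (visible); m=7: 369 nm (UV).

3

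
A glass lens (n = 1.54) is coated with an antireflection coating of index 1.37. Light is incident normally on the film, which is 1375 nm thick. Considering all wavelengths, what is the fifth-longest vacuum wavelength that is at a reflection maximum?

At the upper boundary (n = 1.0 to n = 1.37) the reflected ray undergoes a half-wave phase shift.
Ray reflecting at the bottom interface goes from n = 1.37 toward n = 1.54: a half-wave phase shift.
The two reflections carry the same phase change, so no net offset.
With no net inversion, constructive interference in reflection requires 2 n t = m λ.
λ = 2 n t / m. The fifth-longest wavelength is m = 5: λ = 2 × 1.37 × 1375 / 5.00 = 754 nm.

754 nm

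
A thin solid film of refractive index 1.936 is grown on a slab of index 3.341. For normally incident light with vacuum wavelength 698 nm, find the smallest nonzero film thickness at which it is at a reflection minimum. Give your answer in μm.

0.0901 μm

Ray reflecting at the top interface goes from n = 1.0 toward n = 1.936: a half-wave phase shift.
Ray reflecting at the bottom interface goes from n = 1.936 toward n = 3.341: a half-wave phase shift.
Zero or two π shifts → no net half-wave offset.
With no net inversion, destructive interference in reflection requires 2 n t = (m + ½) λ.
Minimum at m = 0: t = λ / (4 n) = 698 / (4 × 1.936) = 90.1 nm.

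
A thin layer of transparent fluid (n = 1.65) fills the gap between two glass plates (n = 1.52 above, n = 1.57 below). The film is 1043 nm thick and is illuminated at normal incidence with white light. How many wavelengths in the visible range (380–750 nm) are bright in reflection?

4

At the upper boundary (n = 1.52 to n = 1.65) the reflected ray undergoes a half-wave phase shift.
Bottom surface (1.65 → 1.57): reflection off a lower-index medium gives no phase shift.
Exactly one π shift → a net half-wave offset.
For strong reflection here: 2 n t = (m + ½) λ.
λ = 2 n t / (m + ½) = 3442 / (m + ½) nm.
m=4: 765 nm (IR); m=5: 626 nm (visible); m=6: 530 nm (visible); m=7: 459 nm (visible); m=8: 405 nm (visible); m=9: 362 nm (UV).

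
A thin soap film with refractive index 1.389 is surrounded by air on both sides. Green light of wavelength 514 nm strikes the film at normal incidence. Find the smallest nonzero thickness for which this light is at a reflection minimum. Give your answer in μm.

Ray reflecting at the top interface goes from n = 1.0 toward n = 1.389: a half-wave phase shift.
Ray reflecting at the bottom interface goes from n = 1.389 toward n = 1.0: no phase shift.
Exactly one π shift → a net half-wave offset.
For dark reflection here: 2 n t = m λ.
The smallest nonzero thickness corresponds to m = 1: t = m λ / (2 n) = 1.00 × 514 / (2 × 1.389) = 185 nm.

0.185 μm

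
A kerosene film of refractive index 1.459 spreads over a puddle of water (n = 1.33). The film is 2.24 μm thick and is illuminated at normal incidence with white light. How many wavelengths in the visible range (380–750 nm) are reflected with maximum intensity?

Top surface (1.0 → 1.459): reflection off a higher-index medium gives a half-wave phase shift.
Bottom surface (1.459 → 1.33): reflection off a lower-index medium gives no phase shift.
The two reflections differ by half a wavelength.
So the condition for constructive reflection is 2 n t = (m + ½) λ.
λ = 2 n t / (m + ½) = 6536 / (m + ½) nm.
m=8: 769 nm (IR); m=9: 688 nm (visible); m=10: 623 nm (visible); m=11: 568 nm (visible); m=12: 523 nm (visible); m=13: 484 nm (visible); m=14: 451 nm (visible); m=15: 422 nm (visible); m=16: 396 nm (visible); m=17: 374 nm (UV).

8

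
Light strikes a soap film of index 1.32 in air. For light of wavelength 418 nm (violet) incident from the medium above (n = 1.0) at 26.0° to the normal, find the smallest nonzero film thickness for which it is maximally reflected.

83.9 nm

At the upper boundary (n = 1.0 to n = 1.32) the reflected ray undergoes a half-wave phase shift.
Ray reflecting at the bottom interface goes from n = 1.32 toward n = 1.0: no phase shift.
The two reflections differ by half a wavelength.
So the condition for constructive reflection is 2 n t cos θ_r = (m + ½) λ.
Snell's law: 1.0 sin 26.0° = 1.32 sin θ_r → sin θ_r = 0.332, cos θ_r = 0.943.
Minimum at m = 0: t = λ / (4 n cos θ_r) = 418 / (4 × 1.32 × 0.943) = 83.9 nm.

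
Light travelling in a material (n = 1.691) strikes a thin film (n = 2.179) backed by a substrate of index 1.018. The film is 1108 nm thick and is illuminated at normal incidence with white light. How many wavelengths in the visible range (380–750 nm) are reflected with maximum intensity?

7

Ray reflecting at the top interface goes from n = 1.691 toward n = 2.179: a half-wave phase shift.
Ray reflecting at the bottom interface goes from n = 2.179 toward n = 1.018: no phase shift.
Exactly one π shift → a net half-wave offset.
For strong reflection here: 2 n t = (m + ½) λ.
λ = 2 n t / (m + ½) = 4829 / (m + ½) nm.
m=5: 878 nm (IR); m=6: 743 nm (visible); m=7: 644 nm (visible); m=8: 568 nm (visible); m=9: 508 nm (visible); m=10: 460 nm (visible); m=11: 420 nm (visible); m=12: 386 nm (visible); m=13: 358 nm (UV).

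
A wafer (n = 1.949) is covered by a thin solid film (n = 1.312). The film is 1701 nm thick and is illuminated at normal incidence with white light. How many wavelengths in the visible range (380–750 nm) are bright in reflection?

At the upper boundary (n = 1.0 to n = 1.312) the reflected ray undergoes a half-wave phase shift.
Bottom surface (1.312 → 1.949): reflection off a higher-index medium gives a half-wave phase shift.
Zero or two π shifts → no net half-wave offset.
With no net inversion, constructive interference in reflection requires 2 n t = m λ.
λ = 2 n t / m = 4463 / m nm.
m=5: 893 nm (IR); m=6: 744 nm (visible); m=7: 638 nm (visible); m=8: 558 nm (visible); m=9: 496 nm (visible); m=10: 446 nm (visible); m=11: 406 nm (visible); m=12: 372 nm (UV).

6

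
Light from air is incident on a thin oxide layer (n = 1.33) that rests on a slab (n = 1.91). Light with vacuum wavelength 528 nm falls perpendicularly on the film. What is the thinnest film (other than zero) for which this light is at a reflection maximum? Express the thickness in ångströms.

1985 Å

Top surface (1.0 → 1.33): reflection off a higher-index medium gives a half-wave phase shift.
Ray reflecting at the bottom interface goes from n = 1.33 toward n = 1.91: a half-wave phase shift.
Net: no relative phase inversion (both shifts match).
For maximum reflection here: 2 n t = m λ.
Minimum nonzero at m = 1: t = λ / (2 n) = 528 / (2 × 1.33) = 198 nm.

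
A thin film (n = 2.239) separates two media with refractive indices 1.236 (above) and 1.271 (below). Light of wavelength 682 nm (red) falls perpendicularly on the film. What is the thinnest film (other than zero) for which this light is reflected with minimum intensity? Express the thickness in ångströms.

Ray reflecting at the top interface goes from n = 1.236 toward n = 2.239: a half-wave phase shift.
Ray reflecting at the bottom interface goes from n = 2.239 toward n = 1.271: no phase shift.
Net: one phase inversion between the two reflected rays.
With one net inversion, destructive interference in reflection requires 2 n t = m λ.
Minimum nonzero at m = 1: t = λ / (2 n) = 682 / (2 × 2.239) = 152 nm.

1523 Å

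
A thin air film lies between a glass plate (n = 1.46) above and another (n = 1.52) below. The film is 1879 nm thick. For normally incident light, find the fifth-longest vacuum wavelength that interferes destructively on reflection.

752 nm

Ray reflecting at the top interface goes from n = 1.46 toward n = 1.0: no phase shift.
Bottom surface (1.0 → 1.52): reflection off a higher-index medium gives a half-wave phase shift.
Net: one phase inversion between the two reflected rays.
With one net inversion, destructive interference in reflection requires 2 n t = m λ.
λ = 2 n t / m. The fifth-longest wavelength is m = 5: λ = 2 × 1.0 × 1879 / 5.00 = 752 nm.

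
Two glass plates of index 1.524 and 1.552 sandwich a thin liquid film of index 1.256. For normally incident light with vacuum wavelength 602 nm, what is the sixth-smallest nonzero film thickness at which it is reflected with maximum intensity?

Ray reflecting at the top interface goes from n = 1.524 toward n = 1.256: no phase shift.
Bottom surface (1.256 → 1.552): reflection off a higher-index medium gives a half-wave phase shift.
The two reflections differ by half a wavelength.
So the condition for constructive reflection is 2 n t = (m + ½) λ.
The sixth-smallest nonzero thickness corresponds to m = 5: t = (m + ½) λ / (2 n) = 5.50 × 602 / (2 × 1.256) = 1318 nm.

1318 nm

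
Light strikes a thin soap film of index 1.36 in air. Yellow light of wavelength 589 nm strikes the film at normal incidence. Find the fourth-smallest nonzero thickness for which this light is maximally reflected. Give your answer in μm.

0.758 μm

Ray reflecting at the top interface goes from n = 1.0 toward n = 1.36: a half-wave phase shift.
Ray reflecting at the bottom interface goes from n = 1.36 toward n = 1.0: no phase shift.
The two reflections differ by half a wavelength.
With one net inversion, constructive interference in reflection requires 2 n t = (m + ½) λ.
The fourth-smallest nonzero thickness corresponds to m = 3: t = (m + ½) λ / (2 n) = 3.50 × 589 / (2 × 1.36) = 758 nm.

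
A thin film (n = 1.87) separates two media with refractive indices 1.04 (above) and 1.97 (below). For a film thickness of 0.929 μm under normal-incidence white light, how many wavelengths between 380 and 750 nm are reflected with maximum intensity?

At the upper boundary (n = 1.04 to n = 1.87) the reflected ray undergoes a half-wave phase shift.
At the lower boundary (n = 1.87 to n = 1.97) the reflected ray undergoes a half-wave phase shift.
Net: no relative phase inversion (both shifts match).
With no net inversion, constructive interference in reflection requires 2 n t = m λ.
λ = 2 n t / m = 3474 / m nm.
m=4: 869 nm (IR); m=5: 695 nm (visible); m=6: 579 nm (visible); m=7: 496 nm (visible); m=8: 434 nm (visible); m=9: 386 nm (visible); m=10: 347 nm (UV).

5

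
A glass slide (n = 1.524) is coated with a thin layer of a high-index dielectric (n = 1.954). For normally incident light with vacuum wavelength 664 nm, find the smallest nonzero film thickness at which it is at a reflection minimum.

At the upper boundary (n = 1.0 to n = 1.954) the reflected ray undergoes a half-wave phase shift.
Ray reflecting at the bottom interface goes from n = 1.954 toward n = 1.524: no phase shift.
Exactly one π shift → a net half-wave offset.
With one net inversion, destructive interference in reflection requires 2 n t = m λ.
Minimum nonzero at m = 1: t = λ / (2 n) = 664 / (2 × 1.954) = 170 nm.

170 nm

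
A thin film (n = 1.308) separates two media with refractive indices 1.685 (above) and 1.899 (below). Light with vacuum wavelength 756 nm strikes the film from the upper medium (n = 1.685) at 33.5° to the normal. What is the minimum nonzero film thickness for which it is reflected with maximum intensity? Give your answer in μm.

Ray reflecting at the top interface goes from n = 1.685 toward n = 1.308: no phase shift.
At the lower boundary (n = 1.308 to n = 1.899) the reflected ray undergoes a half-wave phase shift.
Exactly one π shift → a net half-wave offset.
With one net inversion, constructive interference in reflection requires 2 n t cos θ_r = (m + ½) λ.
Snell's law: 1.685 sin 33.5° = 1.308 sin θ_r → sin θ_r = 0.711, cos θ_r = 0.703.
Minimum at m = 0: t = λ / (4 n cos θ_r) = 756 / (4 × 1.308 × 0.703) = 205 nm.

0.205 μm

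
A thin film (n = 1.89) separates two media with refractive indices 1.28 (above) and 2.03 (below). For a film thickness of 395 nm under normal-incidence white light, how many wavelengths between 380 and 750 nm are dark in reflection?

Top surface (1.28 → 1.89): reflection off a higher-index medium gives a half-wave phase shift.
At the lower boundary (n = 1.89 to n = 2.03) the reflected ray undergoes a half-wave phase shift.
Zero or two π shifts → no net half-wave offset.
For dark reflection here: 2 n t = (m + ½) λ.
λ = 2 n t / (m + ½) = 1493 / (m + ½) nm.
m=1: 995 nm (IR); m=2: 597 nm (visible); m=3: 427 nm (visible); m=4: 332 nm (UV).

2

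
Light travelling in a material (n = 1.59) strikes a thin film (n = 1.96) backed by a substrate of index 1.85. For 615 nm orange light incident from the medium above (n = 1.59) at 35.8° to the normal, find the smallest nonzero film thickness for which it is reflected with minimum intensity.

Top surface (1.59 → 1.96): reflection off a higher-index medium gives a half-wave phase shift.
Bottom surface (1.96 → 1.85): reflection off a lower-index medium gives no phase shift.
The two reflections differ by half a wavelength.
So the condition for destructive reflection is 2 n t cos θ_r = m λ.
Snell's law: 1.59 sin 35.8° = 1.96 sin θ_r → sin θ_r = 0.475, cos θ_r = 0.880.
Minimum nonzero at m = 1: t = λ / (2 n cos θ_r) = 615 / (2 × 1.96 × 0.880) = 178 nm.

178 nm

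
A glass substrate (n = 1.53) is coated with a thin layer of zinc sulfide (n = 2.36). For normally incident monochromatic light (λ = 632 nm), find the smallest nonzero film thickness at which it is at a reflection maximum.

66.9 nm

Ray reflecting at the top interface goes from n = 1.0 toward n = 2.36: a half-wave phase shift.
At the lower boundary (n = 2.36 to n = 1.53) the reflected ray undergoes no phase shift.
Net: one phase inversion between the two reflected rays.
With one net inversion, constructive interference in reflection requires 2 n t = (m + ½) λ.
Minimum at m = 0: t = λ / (4 n) = 632 / (4 × 2.36) = 66.9 nm.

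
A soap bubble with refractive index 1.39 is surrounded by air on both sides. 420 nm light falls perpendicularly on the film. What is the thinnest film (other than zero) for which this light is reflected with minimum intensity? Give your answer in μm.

Ray reflecting at the top interface goes from n = 1.0 toward n = 1.39: a half-wave phase shift.
At the lower boundary (n = 1.39 to n = 1.0) the reflected ray undergoes no phase shift.
The two reflections differ by half a wavelength.
With one net inversion, destructive interference in reflection requires 2 n t = m λ.
Minimum nonzero at m = 1: t = λ / (2 n) = 420 / (2 × 1.39) = 151 nm.

0.151 μm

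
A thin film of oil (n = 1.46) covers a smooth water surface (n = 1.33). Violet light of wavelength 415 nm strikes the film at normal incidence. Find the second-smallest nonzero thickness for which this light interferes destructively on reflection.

Top surface (1.0 → 1.46): reflection off a higher-index medium gives a half-wave phase shift.
Ray reflecting at the bottom interface goes from n = 1.46 toward n = 1.33: no phase shift.
Net: one phase inversion between the two reflected rays.
With one net inversion, destructive interference in reflection requires 2 n t = m λ.
The second-smallest nonzero thickness corresponds to m = 2: t = m λ / (2 n) = 2.00 × 415 / (2 × 1.46) = 284 nm.

284 nm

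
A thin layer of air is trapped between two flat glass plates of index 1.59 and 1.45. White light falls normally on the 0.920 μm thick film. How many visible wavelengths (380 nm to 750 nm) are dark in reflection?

At the upper boundary (n = 1.59 to n = 1.0) the reflected ray undergoes no phase shift.
Bottom surface (1.0 → 1.45): reflection off a higher-index medium gives a half-wave phase shift.
Exactly one π shift → a net half-wave offset.
With one net inversion, destructive interference in reflection requires 2 n t = m λ.
λ = 2 n t / m = 1840 / m nm.
m=2: 920 nm (IR); m=3: 613 nm (visible); m=4: 460 nm (visible); m=5: 368 nm (UV).

2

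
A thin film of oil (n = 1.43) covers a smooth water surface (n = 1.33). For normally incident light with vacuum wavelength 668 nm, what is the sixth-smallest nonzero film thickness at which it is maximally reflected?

1285 nm

Ray reflecting at the top interface goes from n = 1.0 toward n = 1.43: a half-wave phase shift.
At the lower boundary (n = 1.43 to n = 1.33) the reflected ray undergoes no phase shift.
Net: one phase inversion between the two reflected rays.
So the condition for constructive reflection is 2 n t = (m + ½) λ.
The sixth-smallest nonzero thickness corresponds to m = 5: t = (m + ½) λ / (2 n) = 5.50 × 668 / (2 × 1.43) = 1285 nm.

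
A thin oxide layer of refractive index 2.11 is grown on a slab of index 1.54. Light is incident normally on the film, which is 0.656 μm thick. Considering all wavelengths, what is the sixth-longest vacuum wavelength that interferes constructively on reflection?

503 nm

Top surface (1.0 → 2.11): reflection off a higher-index medium gives a half-wave phase shift.
Bottom surface (2.11 → 1.54): reflection off a lower-index medium gives no phase shift.
Net: one phase inversion between the two reflected rays.
So the condition for constructive reflection is 2 n t = (m + ½) λ.
λ = 2 n t / (m + ½). The sixth-longest wavelength is m = 5: λ = 2 × 2.11 × 656 / 5.50 = 503 nm.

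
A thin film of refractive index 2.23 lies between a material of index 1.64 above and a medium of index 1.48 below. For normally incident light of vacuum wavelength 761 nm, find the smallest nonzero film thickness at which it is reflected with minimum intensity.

171 nm

At the upper boundary (n = 1.64 to n = 2.23) the reflected ray undergoes a half-wave phase shift.
Ray reflecting at the bottom interface goes from n = 2.23 toward n = 1.48: no phase shift.
The two reflections differ by half a wavelength.
With one net inversion, destructive interference in reflection requires 2 n t = m λ.
Minimum nonzero at m = 1: t = λ / (2 n) = 761 / (2 × 2.23) = 171 nm.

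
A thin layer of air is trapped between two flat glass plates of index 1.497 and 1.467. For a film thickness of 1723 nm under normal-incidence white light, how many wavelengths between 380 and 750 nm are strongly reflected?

At the upper boundary (n = 1.497 to n = 1.0) the reflected ray undergoes no phase shift.
Ray reflecting at the bottom interface goes from n = 1.0 toward n = 1.467: a half-wave phase shift.
Exactly one π shift → a net half-wave offset.
So the condition for constructive reflection is 2 n t = (m + ½) λ.
λ = 2 n t / (m + ½) = 3446 / (m + ½) nm.
m=4: 766 nm (IR); m=5: 627 nm (visible); m=6: 530 nm (visible); m=7: 459 nm (visible); m=8: 405 nm (visible); m=9: 363 nm (UV).

4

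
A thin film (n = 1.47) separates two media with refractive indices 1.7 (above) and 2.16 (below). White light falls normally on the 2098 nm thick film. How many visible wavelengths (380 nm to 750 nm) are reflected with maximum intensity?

8

At the upper boundary (n = 1.7 to n = 1.47) the reflected ray undergoes no phase shift.
Bottom surface (1.47 → 2.16): reflection off a higher-index medium gives a half-wave phase shift.
Exactly one π shift → a net half-wave offset.
With one net inversion, constructive interference in reflection requires 2 n t = (m + ½) λ.
λ = 2 n t / (m + ½) = 6168 / (m + ½) nm.
m=7: 822 nm (IR); m=8: 726 nm (visible); m=9: 649 nm (visible); m=10: 587 nm (visible); m=11: 536 nm (visible); m=12: 493 nm (visible); m=13: 457 nm (visible); m=14: 425 nm (visible); m=15: 398 nm (visible); m=16: 374 nm (UV).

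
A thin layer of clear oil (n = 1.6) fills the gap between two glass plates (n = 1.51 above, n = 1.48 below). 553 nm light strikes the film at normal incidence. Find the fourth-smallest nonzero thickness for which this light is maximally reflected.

Ray reflecting at the top interface goes from n = 1.51 toward n = 1.6: a half-wave phase shift.
Ray reflecting at the bottom interface goes from n = 1.6 toward n = 1.48: no phase shift.
The two reflections differ by half a wavelength.
So the condition for constructive reflection is 2 n t = (m + ½) λ.
The fourth-smallest nonzero thickness corresponds to m = 3: t = (m + ½) λ / (2 n) = 3.50 × 553 / (2 × 1.6) = 605 nm.

605 nm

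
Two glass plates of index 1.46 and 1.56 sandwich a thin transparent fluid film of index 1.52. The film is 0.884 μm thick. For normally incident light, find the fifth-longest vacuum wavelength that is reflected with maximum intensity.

537 nm

At the upper boundary (n = 1.46 to n = 1.52) the reflected ray undergoes a half-wave phase shift.
Ray reflecting at the bottom interface goes from n = 1.52 toward n = 1.56: a half-wave phase shift.
Zero or two π shifts → no net half-wave offset.
So the condition for constructive reflection is 2 n t = m λ.
λ = 2 n t / m. The fifth-longest wavelength is m = 5: λ = 2 × 1.52 × 884 / 5.00 = 537 nm.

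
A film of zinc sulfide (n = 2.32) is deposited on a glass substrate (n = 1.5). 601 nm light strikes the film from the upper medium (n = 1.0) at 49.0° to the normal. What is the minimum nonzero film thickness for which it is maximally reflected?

Ray reflecting at the top interface goes from n = 1.0 toward n = 2.32: a half-wave phase shift.
Ray reflecting at the bottom interface goes from n = 2.32 toward n = 1.5: no phase shift.
Net: one phase inversion between the two reflected rays.
With one net inversion, constructive interference in reflection requires 2 n t cos θ_r = (m + ½) λ.
Snell's law: 1.0 sin 49.0° = 2.32 sin θ_r → sin θ_r = 0.325, cos θ_r = 0.946.
Minimum at m = 0: t = λ / (4 n cos θ_r) = 601 / (4 × 2.32 × 0.946) = 68.5 nm.

68.5 nm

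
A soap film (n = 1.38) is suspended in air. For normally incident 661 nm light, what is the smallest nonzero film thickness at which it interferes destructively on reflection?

239 nm

Ray reflecting at the top interface goes from n = 1.0 toward n = 1.38: a half-wave phase shift.
At the lower boundary (n = 1.38 to n = 1.0) the reflected ray undergoes no phase shift.
Exactly one π shift → a net half-wave offset.
For weak reflection here: 2 n t = m λ.
The smallest nonzero thickness corresponds to m = 1: t = m λ / (2 n) = 1.00 × 661 / (2 × 1.38) = 239 nm.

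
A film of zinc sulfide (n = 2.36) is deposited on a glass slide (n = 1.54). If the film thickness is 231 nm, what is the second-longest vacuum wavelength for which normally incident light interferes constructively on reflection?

Top surface (1.0 → 2.36): reflection off a higher-index medium gives a half-wave phase shift.
Ray reflecting at the bottom interface goes from n = 2.36 toward n = 1.54: no phase shift.
The two reflections differ by half a wavelength.
So the condition for constructive reflection is 2 n t = (m + ½) λ.
λ = 2 n t / (m + ½). The second-longest wavelength is m = 1: λ = 2 × 2.36 × 231 / 1.50 = 727 nm.

727 nm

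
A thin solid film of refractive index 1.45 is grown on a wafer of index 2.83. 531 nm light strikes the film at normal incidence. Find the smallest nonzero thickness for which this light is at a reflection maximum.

At the upper boundary (n = 1.0 to n = 1.45) the reflected ray undergoes a half-wave phase shift.
At the lower boundary (n = 1.45 to n = 2.83) the reflected ray undergoes a half-wave phase shift.
Net: no relative phase inversion (both shifts match).
With no net inversion, constructive interference in reflection requires 2 n t = m λ.
The smallest nonzero thickness corresponds to m = 1: t = m λ / (2 n) = 1.00 × 531 / (2 × 1.45) = 183 nm.

183 nm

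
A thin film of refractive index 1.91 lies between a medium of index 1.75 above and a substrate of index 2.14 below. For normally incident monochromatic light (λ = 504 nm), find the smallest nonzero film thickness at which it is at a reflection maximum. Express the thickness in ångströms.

Ray reflecting at the top interface goes from n = 1.75 toward n = 1.91: a half-wave phase shift.
At the lower boundary (n = 1.91 to n = 2.14) the reflected ray undergoes a half-wave phase shift.
Net: no relative phase inversion (both shifts match).
So the condition for constructive reflection is 2 n t = m λ.
Minimum nonzero at m = 1: t = λ / (2 n) = 504 / (2 × 1.91) = 132 nm.

1319 Å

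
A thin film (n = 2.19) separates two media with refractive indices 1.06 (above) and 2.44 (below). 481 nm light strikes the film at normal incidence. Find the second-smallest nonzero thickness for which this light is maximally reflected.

220 nm

Ray reflecting at the top interface goes from n = 1.06 toward n = 2.19: a half-wave phase shift.
At the lower boundary (n = 2.19 to n = 2.44) the reflected ray undergoes a half-wave phase shift.
Zero or two π shifts → no net half-wave offset.
So the condition for constructive reflection is 2 n t = m λ.
The second-smallest nonzero thickness corresponds to m = 2: t = m λ / (2 n) = 2.00 × 481 / (2 × 2.19) = 220 nm.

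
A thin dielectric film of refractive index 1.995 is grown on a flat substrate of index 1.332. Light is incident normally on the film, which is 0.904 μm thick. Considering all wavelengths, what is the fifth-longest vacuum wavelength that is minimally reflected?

721 nm

Top surface (1.0 → 1.995): reflection off a higher-index medium gives a half-wave phase shift.
Ray reflecting at the bottom interface goes from n = 1.995 toward n = 1.332: no phase shift.
Exactly one π shift → a net half-wave offset.
With one net inversion, destructive interference in reflection requires 2 n t = m λ.
λ = 2 n t / m. The fifth-longest wavelength is m = 5: λ = 2 × 1.995 × 904 / 5.00 = 721 nm.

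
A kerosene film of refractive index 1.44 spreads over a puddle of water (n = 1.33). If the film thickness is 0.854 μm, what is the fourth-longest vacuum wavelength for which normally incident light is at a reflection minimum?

At the upper boundary (n = 1.0 to n = 1.44) the reflected ray undergoes a half-wave phase shift.
Ray reflecting at the bottom interface goes from n = 1.44 toward n = 1.33: no phase shift.
The two reflections differ by half a wavelength.
For dark reflection here: 2 n t = m λ.
λ = 2 n t / m. The fourth-longest wavelength is m = 4: λ = 2 × 1.44 × 854 / 4.00 = 615 nm.

615 nm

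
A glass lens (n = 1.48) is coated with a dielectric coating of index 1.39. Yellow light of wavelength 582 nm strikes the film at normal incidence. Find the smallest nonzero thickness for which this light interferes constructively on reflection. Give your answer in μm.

Top surface (1.0 → 1.39): reflection off a higher-index medium gives a half-wave phase shift.
Bottom surface (1.39 → 1.48): reflection off a higher-index medium gives a half-wave phase shift.
Zero or two π shifts → no net half-wave offset.
For strong reflection here: 2 n t = m λ.
The smallest nonzero thickness corresponds to m = 1: t = m λ / (2 n) = 1.00 × 582 / (2 × 1.39) = 209 nm.

0.209 μm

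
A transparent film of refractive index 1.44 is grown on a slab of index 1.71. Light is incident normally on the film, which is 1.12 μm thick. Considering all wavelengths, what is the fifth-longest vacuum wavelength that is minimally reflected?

At the upper boundary (n = 1.0 to n = 1.44) the reflected ray undergoes a half-wave phase shift.
Ray reflecting at the bottom interface goes from n = 1.44 toward n = 1.71: a half-wave phase shift.
Net: no relative phase inversion (both shifts match).
With no net inversion, destructive interference in reflection requires 2 n t = (m + ½) λ.
λ = 2 n t / (m + ½). The fifth-longest wavelength is m = 4: λ = 2 × 1.44 × 1120 / 4.50 = 717 nm.

717 nm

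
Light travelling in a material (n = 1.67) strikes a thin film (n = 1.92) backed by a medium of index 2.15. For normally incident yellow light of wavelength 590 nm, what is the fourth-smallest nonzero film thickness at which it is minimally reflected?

Ray reflecting at the top interface goes from n = 1.67 toward n = 1.92: a half-wave phase shift.
At the lower boundary (n = 1.92 to n = 2.15) the reflected ray undergoes a half-wave phase shift.
Zero or two π shifts → no net half-wave offset.
For minimum reflection here: 2 n t = (m + ½) λ.
The fourth-smallest nonzero thickness corresponds to m = 3: t = (m + ½) λ / (2 n) = 3.50 × 590 / (2 × 1.92) = 538 nm.

538 nm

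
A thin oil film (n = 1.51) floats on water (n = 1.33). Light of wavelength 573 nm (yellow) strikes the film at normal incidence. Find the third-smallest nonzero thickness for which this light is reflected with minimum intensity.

Ray reflecting at the top interface goes from n = 1.0 toward n = 1.51: a half-wave phase shift.
Ray reflecting at the bottom interface goes from n = 1.51 toward n = 1.33: no phase shift.
Exactly one π shift → a net half-wave offset.
For weak reflection here: 2 n t = m λ.
The third-smallest nonzero thickness corresponds to m = 3: t = m λ / (2 n) = 3.00 × 573 / (2 × 1.51) = 569 nm.

569 nm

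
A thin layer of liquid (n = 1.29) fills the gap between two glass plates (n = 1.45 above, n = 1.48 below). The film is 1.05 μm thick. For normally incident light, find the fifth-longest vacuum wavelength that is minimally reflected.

At the upper boundary (n = 1.45 to n = 1.29) the reflected ray undergoes no phase shift.
Ray reflecting at the bottom interface goes from n = 1.29 toward n = 1.48: a half-wave phase shift.
Net: one phase inversion between the two reflected rays.
With one net inversion, destructive interference in reflection requires 2 n t = m λ.
λ = 2 n t / m. The fifth-longest wavelength is m = 5: λ = 2 × 1.29 × 1050 / 5.00 = 542 nm.

542 nm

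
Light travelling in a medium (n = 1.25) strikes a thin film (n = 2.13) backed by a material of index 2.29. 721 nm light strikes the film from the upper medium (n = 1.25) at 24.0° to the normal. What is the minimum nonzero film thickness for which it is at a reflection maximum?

Top surface (1.25 → 2.13): reflection off a higher-index medium gives a half-wave phase shift.
Ray reflecting at the bottom interface goes from n = 2.13 toward n = 2.29: a half-wave phase shift.
The two reflections carry the same phase change, so no net offset.
For maximum reflection here: 2 n t cos θ_r = m λ.
Snell's law: 1.25 sin 24.0° = 2.13 sin θ_r → sin θ_r = 0.239, cos θ_r = 0.971.
Minimum nonzero at m = 1: t = λ / (2 n cos θ_r) = 721 / (2 × 2.13 × 0.971) = 174 nm.

174 nm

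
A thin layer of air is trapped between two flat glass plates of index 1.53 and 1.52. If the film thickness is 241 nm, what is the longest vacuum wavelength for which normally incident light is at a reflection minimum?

Top surface (1.53 → 1.0): reflection off a lower-index medium gives no phase shift.
Ray reflecting at the bottom interface goes from n = 1.0 toward n = 1.52: a half-wave phase shift.
Net: one phase inversion between the two reflected rays.
For weak reflection here: 2 n t = m λ.
λ = 2 n t / m. The longest wavelength is m = 1: λ = 2 × 1.0 × 241 / 1.00 = 482 nm.

482 nm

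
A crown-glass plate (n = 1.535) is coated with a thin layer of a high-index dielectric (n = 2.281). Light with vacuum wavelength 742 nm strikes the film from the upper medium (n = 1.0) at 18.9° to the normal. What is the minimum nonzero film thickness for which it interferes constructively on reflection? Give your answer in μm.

Top surface (1.0 → 2.281): reflection off a higher-index medium gives a half-wave phase shift.
Ray reflecting at the bottom interface goes from n = 2.281 toward n = 1.535: no phase shift.
The two reflections differ by half a wavelength.
With one net inversion, constructive interference in reflection requires 2 n t cos θ_r = (m + ½) λ.
Snell's law: 1.0 sin 18.9° = 2.281 sin θ_r → sin θ_r = 0.142, cos θ_r = 0.990.
Minimum at m = 0: t = λ / (4 n cos θ_r) = 742 / (4 × 2.281 × 0.990) = 82.2 nm.

0.0822 μm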